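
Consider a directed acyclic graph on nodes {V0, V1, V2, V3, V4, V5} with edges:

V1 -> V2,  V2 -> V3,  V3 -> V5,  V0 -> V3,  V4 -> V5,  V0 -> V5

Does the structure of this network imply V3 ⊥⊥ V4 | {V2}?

Yes

There are 2 undirected paths between V3 and V4; checking each against the conditioning set {V2}:
  1. V3 ← V0 → V5 ← V4 — V0:fork[open]; V5:collider[blocks] ⇒ blocked
  2. V3 → V5 ← V4 — V5:collider[blocks] ⇒ blocked
Since every path is blocked, d-separation holds.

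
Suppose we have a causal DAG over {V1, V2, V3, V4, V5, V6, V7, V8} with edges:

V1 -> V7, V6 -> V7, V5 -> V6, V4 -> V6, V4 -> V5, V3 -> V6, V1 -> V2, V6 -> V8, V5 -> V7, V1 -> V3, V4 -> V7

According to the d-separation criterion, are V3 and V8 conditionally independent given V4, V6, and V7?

There are 6 undirected paths between V3 and V8; checking each against the conditioning set {V4, V6, V7}:
Path 1: V3 ← V1 → V7 ← V5 → V6 → V8
  V6 is a chain here and V6 is conditioned on, so the path is blocked at V6.
Path 2: V3 ← V1 → V7 ← V5 ← V4 → V6 → V8
  V4 is a fork here and V4 is conditioned on, so the path is blocked at V4.
Path 3: V3 ← V1 → V7 ← V6 → V8
  V6 is a fork here and V6 is conditioned on, so the path is blocked at V6.
Path 4: V3 ← V1 → V7 ← V4 → V5 → V6 → V8
  V4 is a fork here and V4 is conditioned on, so the path is blocked at V4.
Path 5: V3 ← V1 → V7 ← V4 → V6 → V8
  V4 is a fork here and V4 is conditioned on, so the path is blocked at V4.
Path 6: V3 → V6 → V8
  V6 is a chain here and V6 is conditioned on, so the path is blocked at V6.
Since every path is blocked, d-separation holds.

Yes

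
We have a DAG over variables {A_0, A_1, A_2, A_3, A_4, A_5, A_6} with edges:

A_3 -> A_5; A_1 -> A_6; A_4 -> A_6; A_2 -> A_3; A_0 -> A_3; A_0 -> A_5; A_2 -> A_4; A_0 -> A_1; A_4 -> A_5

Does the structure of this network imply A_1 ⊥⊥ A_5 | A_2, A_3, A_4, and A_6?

6 paths connect A_1 and A_5; each must be blocked for d-separation to hold:
Path 1: A_1 → A_6 ← A_4 ← A_2 → A_3 → A_5
  A_4 is a chain here and A_4 is conditioned on, so the path is blocked at A_4.
Path 2: A_1 → A_6 ← A_4 ← A_2 → A_3 ← A_0 → A_5
  A_4 is a chain here and A_4 is conditioned on, so the path is blocked at A_4.
Path 3: A_1 → A_6 ← A_4 → A_5
  A_4 is a fork here and A_4 is conditioned on, so the path is blocked at A_4.
Path 4: A_1 ← A_0 → A_3 ← A_2 → A_4 → A_5
  A_2 is a fork here and A_2 is conditioned on, so the path is blocked at A_2.
Path 5: A_1 ← A_0 → A_3 → A_5
  A_3 is a chain here and A_3 is conditioned on, so the path is blocked at A_3.
Path 6: A_1 ← A_0 → A_5
  A_0 is a fork and A_0 is not conditioned on — no node blocks this path, so it is active.
At least one path is unblocked, so d-separation fails.

No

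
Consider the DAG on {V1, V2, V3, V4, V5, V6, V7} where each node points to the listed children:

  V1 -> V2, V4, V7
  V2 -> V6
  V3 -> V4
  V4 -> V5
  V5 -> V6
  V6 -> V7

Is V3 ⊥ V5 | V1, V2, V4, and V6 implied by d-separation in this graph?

Enumerating the 3 paths from V3 to V5 and testing each for blocking by {V1, V2, V4, V6}:
Path 1: V3 → V4 → V5
  V4 is a chain here and V4 is conditioned on, so the path is blocked at V4.
Path 2: V3 → V4 ← V1 → V7 ← V6 ← V5
  V1 is a fork here and V1 is conditioned on, so the path is blocked at V1.
Path 3: V3 → V4 ← V1 → V2 → V6 ← V5
  V1 is a fork here and V1 is conditioned on, so the path is blocked at V1.
Every path is blocked, so V3 and V5 are d-separated given {V1, V2, V4, V6}.

Yes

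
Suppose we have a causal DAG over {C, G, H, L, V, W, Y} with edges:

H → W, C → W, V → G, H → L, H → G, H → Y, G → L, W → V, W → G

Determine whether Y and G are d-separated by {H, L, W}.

4 paths connect Y and G; each must be blocked for d-separation to hold:
  1. Y ← H → G — H:fork[blocks] ⇒ blocked
  2. Y ← H → W → G — H:fork[blocks]; W:chain[blocks] ⇒ blocked
  3. Y ← H → W → V → G — H:fork[blocks]; W:chain[blocks]; V:chain[open] ⇒ blocked
  4. Y ← H → L ← G — H:fork[blocks]; L:collider[open] ⇒ blocked
All paths are blocked; Y ⊥ G | {H, L, W} holds.

Yes — Y and G are d-separated given {H, L, W}.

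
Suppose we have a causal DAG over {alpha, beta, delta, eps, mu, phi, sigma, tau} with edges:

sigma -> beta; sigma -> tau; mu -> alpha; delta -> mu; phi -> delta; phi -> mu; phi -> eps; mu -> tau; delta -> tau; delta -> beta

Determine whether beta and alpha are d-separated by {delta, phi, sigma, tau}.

Yes

There are 6 undirected paths between beta and alpha; checking each against the conditioning set {delta, phi, sigma, tau}:
Path 1: beta ← delta → mu → alpha
  delta is a fork here and delta is conditioned on, so the path is blocked at delta.
Path 2: beta ← delta → tau ← mu → alpha
  delta is a fork here and delta is conditioned on, so the path is blocked at delta.
Path 3: beta ← delta ← phi → mu → alpha
  delta is a chain here and delta is conditioned on, so the path is blocked at delta.
Path 4: beta ← sigma → tau ← delta → mu → alpha
  sigma is a fork here and sigma is conditioned on, so the path is blocked at sigma.
Path 5: beta ← sigma → tau ← delta ← phi → mu → alpha
  sigma is a fork here and sigma is conditioned on, so the path is blocked at sigma.
Path 6: beta ← sigma → tau ← mu → alpha
  sigma is a fork here and sigma is conditioned on, so the path is blocked at sigma.
All paths are blocked; beta ⊥ alpha | {delta, phi, sigma, tau} holds.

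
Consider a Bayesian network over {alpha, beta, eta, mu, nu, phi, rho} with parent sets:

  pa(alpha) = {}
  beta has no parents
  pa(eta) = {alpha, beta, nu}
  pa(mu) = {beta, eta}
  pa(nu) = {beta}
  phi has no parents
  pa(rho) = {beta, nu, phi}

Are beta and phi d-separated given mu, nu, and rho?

No

There are 4 undirected paths between beta and phi; checking each against the conditioning set {mu, nu, rho}:
Path 1: beta → rho ← phi
  rho is a collider and rho is conditioned on, which opens it — no node blocks this path, so it is active.
Path 2: beta → nu → rho ← phi
  nu is a chain here and nu is conditioned on, so the path is blocked at nu.
Path 3: beta → eta ← nu → rho ← phi
  nu is a fork here and nu is conditioned on, so the path is blocked at nu.
Path 4: beta → mu ← eta ← nu → rho ← phi
  nu is a fork here and nu is conditioned on, so the path is blocked at nu.
Because an active path exists, beta and phi are not d-separated.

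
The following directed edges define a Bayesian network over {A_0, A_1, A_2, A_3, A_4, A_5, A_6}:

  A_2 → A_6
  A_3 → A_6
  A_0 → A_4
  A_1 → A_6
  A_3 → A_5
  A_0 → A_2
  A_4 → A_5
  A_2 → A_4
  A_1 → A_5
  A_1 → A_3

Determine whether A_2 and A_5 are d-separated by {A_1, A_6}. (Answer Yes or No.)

No

There are 6 undirected paths between A_2 and A_5; checking each against the conditioning set {A_1, A_6}:
Path 1: A_2 ← A_0 → A_4 → A_5
  A_0 is a fork and A_0 is not conditioned on; A_4 is a chain and A_4 is not conditioned on — no node blocks this path, so it is active.
Path 2: A_2 → A_6 ← A_1 → A_5
  A_1 is a fork here and A_1 is conditioned on, so the path is blocked at A_1.
Path 3: A_2 → A_6 ← A_1 → A_3 → A_5
  A_1 is a fork here and A_1 is conditioned on, so the path is blocked at A_1.
Path 4: A_2 → A_6 ← A_3 → A_5
  A_6 is a collider and A_6 is conditioned on, which opens it; A_3 is a fork and A_3 is not conditioned on — no node blocks this path, so it is active.
Path 5: A_2 → A_6 ← A_3 ← A_1 → A_5
  A_1 is a fork here and A_1 is conditioned on, so the path is blocked at A_1.
Path 6: A_2 → A_4 → A_5
  A_4 is a chain and A_4 is not conditioned on — no node blocks this path, so it is active.
Because an active path exists, A_2 and A_5 are not d-separated.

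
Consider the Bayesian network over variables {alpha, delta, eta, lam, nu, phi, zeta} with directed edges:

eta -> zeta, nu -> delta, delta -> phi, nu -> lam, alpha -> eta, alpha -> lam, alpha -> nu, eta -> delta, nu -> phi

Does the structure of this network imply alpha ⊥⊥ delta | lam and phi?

We examine all 5 paths between alpha and delta:
  1. alpha → lam ← nu → phi ← delta — lam:collider[open]; nu:fork[open]; phi:collider[open] ⇒ active
  2. alpha → lam ← nu → delta — lam:collider[open]; nu:fork[open] ⇒ active
  3. alpha → nu → phi ← delta — nu:chain[open]; phi:collider[open] ⇒ active
  4. alpha → nu → delta — nu:chain[open] ⇒ active
  5. alpha → eta → delta — eta:chain[open] ⇒ active
At least one path is unblocked, so d-separation fails.

No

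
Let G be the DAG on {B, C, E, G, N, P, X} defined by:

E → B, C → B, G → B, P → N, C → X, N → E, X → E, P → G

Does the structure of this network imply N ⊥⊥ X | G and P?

4 paths connect N and X; each must be blocked for d-separation to hold:
  1. N → E ← X — E:collider[blocks] ⇒ blocked
  2. N → E → B ← C → X — E:chain[open]; B:collider[blocks]; C:fork[open] ⇒ blocked
  3. N ← P → G → B ← E ← X — P:fork[blocks]; G:chain[blocks]; B:collider[blocks]; E:chain[open] ⇒ blocked
  4. N ← P → G → B ← C → X — P:fork[blocks]; G:chain[blocks]; B:collider[blocks]; C:fork[open] ⇒ blocked
Every path is blocked, so N and X are d-separated given {G, P}.

Yes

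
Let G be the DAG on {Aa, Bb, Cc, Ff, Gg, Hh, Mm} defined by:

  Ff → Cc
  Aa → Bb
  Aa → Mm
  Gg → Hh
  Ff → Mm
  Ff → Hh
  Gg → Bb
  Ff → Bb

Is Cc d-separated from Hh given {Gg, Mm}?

No

There are 3 undirected paths between Cc and Hh; checking each against the conditioning set {Gg, Mm}:
  1. Cc ← Ff → Hh — Ff:fork[open] ⇒ active
  2. Cc ← Ff → Bb ← Gg → Hh — Ff:fork[open]; Bb:collider[blocks]; Gg:fork[blocks] ⇒ blocked
  3. Cc ← Ff → Mm ← Aa → Bb ← Gg → Hh — Ff:fork[open]; Mm:collider[open]; Aa:fork[open]; Bb:collider[blocks]; Gg:fork[blocks] ⇒ blocked
At least one path is unblocked, so d-separation fails.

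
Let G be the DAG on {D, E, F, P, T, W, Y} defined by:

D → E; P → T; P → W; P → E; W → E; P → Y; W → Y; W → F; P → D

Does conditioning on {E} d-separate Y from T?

No

Enumerating the 4 paths from Y to T and testing each for blocking by {E}:
  1. Y ← W → E ← D ← P → T — W:fork[open]; E:collider[open]; D:chain[open]; P:fork[open] ⇒ active
  2. Y ← W → E ← P → T — W:fork[open]; E:collider[open]; P:fork[open] ⇒ active
  3. Y ← W ← P → T — W:chain[open]; P:fork[open] ⇒ active
  4. Y ← P → T — P:fork[open] ⇒ active
At least one path is unblocked, so d-separation fails.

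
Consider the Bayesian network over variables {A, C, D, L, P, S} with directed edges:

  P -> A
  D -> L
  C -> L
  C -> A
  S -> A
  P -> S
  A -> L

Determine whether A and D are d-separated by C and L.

No — A and D are not d-separated given {C, L}.

There are 2 undirected paths between A and D; checking each against the conditioning set {C, L}:
  1. A → L ← D — L:collider[open] ⇒ active
  2. A ← C → L ← D — C:fork[blocks]; L:collider[open] ⇒ blocked
Since the path A → L ← D is active, A and D are not d-separated given {C, L}.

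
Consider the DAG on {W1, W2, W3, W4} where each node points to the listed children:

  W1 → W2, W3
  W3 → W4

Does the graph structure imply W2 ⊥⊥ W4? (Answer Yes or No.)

No — W2 and W4 are not d-separated given ∅.

There is one path between W2 and W4:
  1. W2 ← W1 → W3 → W4 — W1:fork[open]; W3:chain[open] ⇒ active
Because an active path exists, W2 and W4 are not d-separated.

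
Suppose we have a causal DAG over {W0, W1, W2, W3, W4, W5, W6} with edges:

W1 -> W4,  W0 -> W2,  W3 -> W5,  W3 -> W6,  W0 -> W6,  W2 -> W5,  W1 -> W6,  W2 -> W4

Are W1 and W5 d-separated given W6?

No

4 paths connect W1 and W5; each must be blocked for d-separation to hold:
Path 1: W1 → W6 ← W0 → W2 → W5
  W6 is a collider and W6 is conditioned on, which opens it; W0 is a fork and W0 is not conditioned on; W2 is a chain and W2 is not conditioned on — no node blocks this path, so it is active.
Path 2: W1 → W6 ← W3 → W5
  W6 is a collider and W6 is conditioned on, which opens it; W3 is a fork and W3 is not conditioned on — no node blocks this path, so it is active.
Path 3: W1 → W4 ← W2 ← W0 → W6 ← W3 → W5
  W4 is a collider here and neither W4 nor any of its descendants is conditioned on, so the collider stays closed — the path is blocked at W4.
Path 4: W1 → W4 ← W2 → W5
  W4 is a collider here and neither W4 nor any of its descendants is conditioned on, so the collider stays closed — the path is blocked at W4.
At least one path is unblocked, so d-separation fails.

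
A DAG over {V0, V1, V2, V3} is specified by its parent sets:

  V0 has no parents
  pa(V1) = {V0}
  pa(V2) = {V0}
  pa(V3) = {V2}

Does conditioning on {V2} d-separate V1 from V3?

There is one path between V1 and V3:
Path 1: V1 ← V0 → V2 → V3
  V2 is a chain here and V2 is conditioned on, so the path is blocked at V2.
All paths are blocked; V1 ⊥ V3 | {V2} holds.

Yes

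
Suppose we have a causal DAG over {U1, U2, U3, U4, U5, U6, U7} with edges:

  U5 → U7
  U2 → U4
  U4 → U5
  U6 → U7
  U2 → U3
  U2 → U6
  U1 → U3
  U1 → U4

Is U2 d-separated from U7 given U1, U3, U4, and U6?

We examine all 3 paths between U2 and U7:
  1. U2 → U6 → U7 — U6:chain[blocks] ⇒ blocked
  2. U2 → U4 → U5 → U7 — U4:chain[blocks]; U5:chain[open] ⇒ blocked
  3. U2 → U3 ← U1 → U4 → U5 → U7 — U3:collider[open]; U1:fork[blocks]; U4:chain[blocks]; U5:chain[open] ⇒ blocked
All paths are blocked; U2 ⊥ U7 | {U1, U3, U4, U6} holds.

Yes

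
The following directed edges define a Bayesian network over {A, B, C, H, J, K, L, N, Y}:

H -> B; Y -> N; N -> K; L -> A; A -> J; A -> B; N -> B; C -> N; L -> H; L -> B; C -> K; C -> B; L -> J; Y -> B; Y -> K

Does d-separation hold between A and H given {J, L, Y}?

Yes

We examine all 6 paths between A and H:
Path 1: A → J ← L → H
  L is a fork here and L is conditioned on, so the path is blocked at L.
Path 2: A → J ← L → B ← H
  L is a fork here and L is conditioned on, so the path is blocked at L.
Path 3: A ← L → H
  L is a fork here and L is conditioned on, so the path is blocked at L.
Path 4: A ← L → B ← H
  L is a fork here and L is conditioned on, so the path is blocked at L.
Path 5: A → B ← H
  B is a collider here and neither B nor any of its descendants is conditioned on, so the collider stays closed — the path is blocked at B.
Path 6: A → B ← L → H
  B is a collider here and neither B nor any of its descendants is conditioned on, so the collider stays closed — the path is blocked at B.
Every path is blocked, so A and H are d-separated given {J, L, Y}.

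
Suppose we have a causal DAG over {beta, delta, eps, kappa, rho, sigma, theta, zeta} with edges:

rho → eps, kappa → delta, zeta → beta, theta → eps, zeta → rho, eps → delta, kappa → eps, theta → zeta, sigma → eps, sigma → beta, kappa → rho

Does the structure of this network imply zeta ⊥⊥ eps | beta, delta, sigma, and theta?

We examine all 5 paths between zeta and eps:
  1. zeta ← theta → eps — theta:fork[blocks] ⇒ blocked
  2. zeta → beta ← sigma → eps — beta:collider[open]; sigma:fork[blocks] ⇒ blocked
  3. zeta → rho ← kappa → eps — rho:collider[open]; kappa:fork[open] ⇒ active
  4. zeta → rho ← kappa → delta ← eps — rho:collider[open]; kappa:fork[open]; delta:collider[open] ⇒ active
  5. zeta → rho → eps — rho:chain[open] ⇒ active
Since the path zeta → rho ← kappa → eps is active, zeta and eps are not d-separated given {beta, delta, sigma, theta}.

No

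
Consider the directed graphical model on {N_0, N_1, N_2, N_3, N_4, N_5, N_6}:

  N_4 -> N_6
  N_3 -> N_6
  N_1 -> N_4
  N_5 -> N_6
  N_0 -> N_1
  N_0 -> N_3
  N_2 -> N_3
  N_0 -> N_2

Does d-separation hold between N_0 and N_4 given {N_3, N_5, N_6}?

We examine all 3 paths between N_0 and N_4:
Path 1: N_0 → N_1 → N_4
  N_1 is a chain and N_1 is not conditioned on — no node blocks this path, so it is active.
Path 2: N_0 → N_2 → N_3 → N_6 ← N_4
  N_3 is a chain here and N_3 is conditioned on, so the path is blocked at N_3.
Path 3: N_0 → N_3 → N_6 ← N_4
  N_3 is a chain here and N_3 is conditioned on, so the path is blocked at N_3.
At least one path is unblocked, so d-separation fails.

No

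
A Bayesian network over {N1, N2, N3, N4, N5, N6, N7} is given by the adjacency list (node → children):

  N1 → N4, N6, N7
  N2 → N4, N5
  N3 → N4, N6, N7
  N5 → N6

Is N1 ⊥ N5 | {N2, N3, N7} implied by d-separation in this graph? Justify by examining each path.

Enumerating the 6 paths from N1 to N5 and testing each for blocking by {N2, N3, N7}:
Path 1: N1 → N7 ← N3 → N4 ← N2 → N5
  N3 is a fork here and N3 is conditioned on, so the path is blocked at N3.
Path 2: N1 → N7 ← N3 → N6 ← N5
  N3 is a fork here and N3 is conditioned on, so the path is blocked at N3.
Path 3: N1 → N4 ← N3 → N6 ← N5
  N4 is a collider here and neither N4 nor any of its descendants is conditioned on, so the collider stays closed — the path is blocked at N4.
Path 4: N1 → N4 ← N2 → N5
  N4 is a collider here and neither N4 nor any of its descendants is conditioned on, so the collider stays closed — the path is blocked at N4.
Path 5: N1 → N6 ← N3 → N4 ← N2 → N5
  N6 is a collider here and neither N6 nor any of its descendants is conditioned on, so the collider stays closed — the path is blocked at N6.
Path 6: N1 → N6 ← N5
  N6 is a collider here and neither N6 nor any of its descendants is conditioned on, so the collider stays closed — the path is blocked at N6.
All paths are blocked; N1 ⊥ N5 | {N2, N3, N7} holds.

Yes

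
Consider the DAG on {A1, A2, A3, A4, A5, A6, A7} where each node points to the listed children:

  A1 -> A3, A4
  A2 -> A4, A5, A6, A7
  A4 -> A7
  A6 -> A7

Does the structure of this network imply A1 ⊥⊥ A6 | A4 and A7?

We examine all 4 paths between A1 and A6:
  1. A1 → A4 → A7 ← A6 — A4:chain[blocks]; A7:collider[open] ⇒ blocked
  2. A1 → A4 → A7 ← A2 → A6 — A4:chain[blocks]; A7:collider[open]; A2:fork[open] ⇒ blocked
  3. A1 → A4 ← A2 → A7 ← A6 — A4:collider[open]; A2:fork[open]; A7:collider[open] ⇒ active
  4. A1 → A4 ← A2 → A6 — A4:collider[open]; A2:fork[open] ⇒ active
At least one path is unblocked, so d-separation fails.

No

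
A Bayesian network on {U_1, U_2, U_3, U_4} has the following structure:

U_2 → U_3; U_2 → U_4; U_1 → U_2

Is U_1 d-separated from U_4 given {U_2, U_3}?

Yes — U_1 and U_4 are d-separated given {U_2, U_3}.

Only one path connects U_1 and U_4:
Path 1: U_1 → U_2 → U_4
  U_2 is a chain here and U_2 is conditioned on, so the path is blocked at U_2.
Since every path is blocked, d-separation holds.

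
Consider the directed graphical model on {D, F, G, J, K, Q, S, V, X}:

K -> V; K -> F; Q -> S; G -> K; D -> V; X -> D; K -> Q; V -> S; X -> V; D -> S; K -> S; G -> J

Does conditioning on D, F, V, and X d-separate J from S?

No

There are 5 undirected paths between J and S; checking each against the conditioning set {D, F, V, X}:
Path 1: J ← G → K → S
  G is a fork and G is not conditioned on; K is a chain and K is not conditioned on — no node blocks this path, so it is active.
Path 2: J ← G → K → V ← D → S
  D is a fork here and D is conditioned on, so the path is blocked at D.
Path 3: J ← G → K → V → S
  V is a chain here and V is conditioned on, so the path is blocked at V.
Path 4: J ← G → K → V ← X → D → S
  X is a fork here and X is conditioned on, so the path is blocked at X.
Path 5: J ← G → K → Q → S
  G is a fork and G is not conditioned on; K is a chain and K is not conditioned on; Q is a chain and Q is not conditioned on — no node blocks this path, so it is active.
Because an active path exists, J and S are not d-separated.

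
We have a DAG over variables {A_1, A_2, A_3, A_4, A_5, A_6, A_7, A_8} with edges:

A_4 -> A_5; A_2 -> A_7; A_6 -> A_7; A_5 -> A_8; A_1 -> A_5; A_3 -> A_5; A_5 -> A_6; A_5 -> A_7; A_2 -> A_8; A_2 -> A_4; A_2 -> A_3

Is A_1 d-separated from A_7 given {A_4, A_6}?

We examine all 5 paths between A_1 and A_7:
Path 1: A_1 → A_5 ← A_4 ← A_2 → A_7
  A_4 is a chain here and A_4 is conditioned on, so the path is blocked at A_4.
Path 2: A_1 → A_5 → A_6 → A_7
  A_6 is a chain here and A_6 is conditioned on, so the path is blocked at A_6.
Path 3: A_1 → A_5 ← A_3 ← A_2 → A_7
  A_5 is a collider and its descendant A_6 is conditioned on, which opens it; A_3 is a chain and A_3 is not conditioned on; A_2 is a fork and A_2 is not conditioned on — no node blocks this path, so it is active.
Path 4: A_1 → A_5 → A_7
  A_5 is a chain and A_5 is not conditioned on — no node blocks this path, so it is active.
Path 5: A_1 → A_5 → A_8 ← A_2 → A_7
  A_8 is a collider here and neither A_8 nor any of its descendants is conditioned on, so the collider stays closed — the path is blocked at A_8.
Because an active path exists, A_1 and A_7 are not d-separated.

No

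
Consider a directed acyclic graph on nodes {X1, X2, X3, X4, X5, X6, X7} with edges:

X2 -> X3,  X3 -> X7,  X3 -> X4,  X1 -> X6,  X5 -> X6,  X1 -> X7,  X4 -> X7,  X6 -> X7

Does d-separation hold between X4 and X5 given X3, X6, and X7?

Enumerating the 4 paths from X4 to X5 and testing each for blocking by {X3, X6, X7}:
Path 1: X4 ← X3 → X7 ← X6 ← X5
  X3 is a fork here and X3 is conditioned on, so the path is blocked at X3.
Path 2: X4 ← X3 → X7 ← X1 → X6 ← X5
  X3 is a fork here and X3 is conditioned on, so the path is blocked at X3.
Path 3: X4 → X7 ← X6 ← X5
  X6 is a chain here and X6 is conditioned on, so the path is blocked at X6.
Path 4: X4 → X7 ← X1 → X6 ← X5
  X7 is a collider and X7 is conditioned on, which opens it; X1 is a fork and X1 is not conditioned on; X6 is a collider and X6 is conditioned on, which opens it — no node blocks this path, so it is active.
At least one path is unblocked, so d-separation fails.

No — X4 and X5 are not d-separated given {X3, X6, X7}.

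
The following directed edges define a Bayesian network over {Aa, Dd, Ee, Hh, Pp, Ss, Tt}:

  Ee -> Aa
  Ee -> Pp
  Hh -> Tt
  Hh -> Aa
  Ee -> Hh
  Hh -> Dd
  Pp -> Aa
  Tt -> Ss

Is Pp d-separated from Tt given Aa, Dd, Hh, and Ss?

Yes

4 paths connect Pp and Tt; each must be blocked for d-separation to hold:
Path 1: Pp → Aa ← Hh → Tt
  Hh is a fork here and Hh is conditioned on, so the path is blocked at Hh.
Path 2: Pp → Aa ← Ee → Hh → Tt
  Hh is a chain here and Hh is conditioned on, so the path is blocked at Hh.
Path 3: Pp ← Ee → Hh → Tt
  Hh is a chain here and Hh is conditioned on, so the path is blocked at Hh.
Path 4: Pp ← Ee → Aa ← Hh → Tt
  Hh is a fork here and Hh is conditioned on, so the path is blocked at Hh.
All paths are blocked; Pp ⊥ Tt | {Aa, Dd, Hh, Ss} holds.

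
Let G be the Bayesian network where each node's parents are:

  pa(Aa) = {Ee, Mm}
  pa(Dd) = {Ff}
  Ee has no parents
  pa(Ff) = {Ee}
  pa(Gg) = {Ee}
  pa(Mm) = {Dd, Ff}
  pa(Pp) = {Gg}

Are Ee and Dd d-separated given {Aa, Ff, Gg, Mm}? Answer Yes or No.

There are 4 undirected paths between Ee and Dd; checking each against the conditioning set {Aa, Ff, Gg, Mm}:
Path 1: Ee → Ff → Dd
  Ff is a chain here and Ff is conditioned on, so the path is blocked at Ff.
Path 2: Ee → Ff → Mm ← Dd
  Ff is a chain here and Ff is conditioned on, so the path is blocked at Ff.
Path 3: Ee → Aa ← Mm ← Ff → Dd
  Mm is a chain here and Mm is conditioned on, so the path is blocked at Mm.
Path 4: Ee → Aa ← Mm ← Dd
  Mm is a chain here and Mm is conditioned on, so the path is blocked at Mm.
Since every path is blocked, d-separation holds.

Yes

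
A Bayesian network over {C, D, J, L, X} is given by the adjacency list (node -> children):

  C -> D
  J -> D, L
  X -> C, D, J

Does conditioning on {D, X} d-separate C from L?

No

There are 4 undirected paths between C and L; checking each against the conditioning set {D, X}:
Path 1: C ← X → J → L
  X is a fork here and X is conditioned on, so the path is blocked at X.
Path 2: C ← X → D ← J → L
  X is a fork here and X is conditioned on, so the path is blocked at X.
Path 3: C → D ← X → J → L
  X is a fork here and X is conditioned on, so the path is blocked at X.
Path 4: C → D ← J → L
  D is a collider and D is conditioned on, which opens it; J is a fork and J is not conditioned on — no node blocks this path, so it is active.
Since the path C → D ← J → L is active, C and L are not d-separated given {D, X}.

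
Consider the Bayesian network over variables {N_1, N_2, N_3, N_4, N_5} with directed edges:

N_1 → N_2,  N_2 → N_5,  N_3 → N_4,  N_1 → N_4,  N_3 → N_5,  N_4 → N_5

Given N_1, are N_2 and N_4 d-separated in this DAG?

We examine all 3 paths between N_2 and N_4:
  1. N_2 ← N_1 → N_4 — N_1:fork[blocks] ⇒ blocked
  2. N_2 → N_5 ← N_3 → N_4 — N_5:collider[blocks]; N_3:fork[open] ⇒ blocked
  3. N_2 → N_5 ← N_4 — N_5:collider[blocks] ⇒ blocked
Every path is blocked, so N_2 and N_4 are d-separated given {N_1}.

Yes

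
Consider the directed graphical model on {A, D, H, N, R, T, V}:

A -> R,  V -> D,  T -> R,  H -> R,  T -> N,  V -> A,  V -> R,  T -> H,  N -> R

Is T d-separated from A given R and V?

No

There are 6 undirected paths between T and A; checking each against the conditioning set {R, V}:
Path 1: T → H → R ← A
  H is a chain and H is not conditioned on; R is a collider and R is conditioned on, which opens it — no node blocks this path, so it is active.
Path 2: T → H → R ← V → A
  V is a fork here and V is conditioned on, so the path is blocked at V.
Path 3: T → R ← A
  R is a collider and R is conditioned on, which opens it — no node blocks this path, so it is active.
Path 4: T → R ← V → A
  V is a fork here and V is conditioned on, so the path is blocked at V.
Path 5: T → N → R ← A
  N is a chain and N is not conditioned on; R is a collider and R is conditioned on, which opens it — no node blocks this path, so it is active.
Path 6: T → N → R ← V → A
  V is a fork here and V is conditioned on, so the path is blocked at V.
At least one path is unblocked, so d-separation fails.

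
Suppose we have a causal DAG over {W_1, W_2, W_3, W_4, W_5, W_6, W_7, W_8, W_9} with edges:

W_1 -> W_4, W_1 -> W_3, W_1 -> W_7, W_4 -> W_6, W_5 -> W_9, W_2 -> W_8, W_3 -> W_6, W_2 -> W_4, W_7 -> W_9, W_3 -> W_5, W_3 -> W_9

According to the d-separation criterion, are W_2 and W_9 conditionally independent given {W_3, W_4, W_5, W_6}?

No — W_2 and W_9 are not d-separated given {W_3, W_4, W_5, W_6}.

6 paths connect W_2 and W_9; each must be blocked for d-separation to hold:
Path 1: W_2 → W_4 ← W_1 → W_7 → W_9
  W_4 is a collider and W_4 is conditioned on, which opens it; W_1 is a fork and W_1 is not conditioned on; W_7 is a chain and W_7 is not conditioned on — no node blocks this path, so it is active.
Path 2: W_2 → W_4 ← W_1 → W_3 → W_9
  W_3 is a chain here and W_3 is conditioned on, so the path is blocked at W_3.
Path 3: W_2 → W_4 ← W_1 → W_3 → W_5 → W_9
  W_3 is a chain here and W_3 is conditioned on, so the path is blocked at W_3.
Path 4: W_2 → W_4 → W_6 ← W_3 → W_9
  W_4 is a chain here and W_4 is conditioned on, so the path is blocked at W_4.
Path 5: W_2 → W_4 → W_6 ← W_3 ← W_1 → W_7 → W_9
  W_4 is a chain here and W_4 is conditioned on, so the path is blocked at W_4.
Path 6: W_2 → W_4 → W_6 ← W_3 → W_5 → W_9
  W_4 is a chain here and W_4 is conditioned on, so the path is blocked at W_4.
Since the path W_2 → W_4 ← W_1 → W_7 → W_9 is active, W_2 and W_9 are not d-separated given {W_3, W_4, W_5, W_6}.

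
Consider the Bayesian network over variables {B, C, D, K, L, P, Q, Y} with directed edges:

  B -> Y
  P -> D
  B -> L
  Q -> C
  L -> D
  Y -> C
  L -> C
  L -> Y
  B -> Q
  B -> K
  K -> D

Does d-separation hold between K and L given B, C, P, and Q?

Yes

Enumerating the 6 paths from K to L and testing each for blocking by {B, C, P, Q}:
  1. K ← B → Q → C ← Y ← L — B:fork[blocks]; Q:chain[blocks]; C:collider[open]; Y:chain[open] ⇒ blocked
  2. K ← B → Q → C ← L — B:fork[blocks]; Q:chain[blocks]; C:collider[open] ⇒ blocked
  3. K ← B → Y → C ← L — B:fork[blocks]; Y:chain[open]; C:collider[open] ⇒ blocked
  4. K ← B → Y ← L — B:fork[blocks]; Y:collider[open] ⇒ blocked
  5. K ← B → L — B:fork[blocks] ⇒ blocked
  6. K → D ← L — D:collider[blocks] ⇒ blocked
Since every path is blocked, d-separation holds.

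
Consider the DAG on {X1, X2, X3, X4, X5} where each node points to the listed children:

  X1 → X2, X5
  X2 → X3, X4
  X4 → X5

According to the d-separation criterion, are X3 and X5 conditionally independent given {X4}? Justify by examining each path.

No — X3 and X5 are not d-separated given {X4}.

Enumerating the 2 paths from X3 to X5 and testing each for blocking by {X4}:
Path 1: X3 ← X2 ← X1 → X5
  X2 is a chain and X2 is not conditioned on; X1 is a fork and X1 is not conditioned on — no node blocks this path, so it is active.
Path 2: X3 ← X2 → X4 → X5
  X4 is a chain here and X4 is conditioned on, so the path is blocked at X4.
Since the path X3 ← X2 ← X1 → X5 is active, X3 and X5 are not d-separated given {X4}.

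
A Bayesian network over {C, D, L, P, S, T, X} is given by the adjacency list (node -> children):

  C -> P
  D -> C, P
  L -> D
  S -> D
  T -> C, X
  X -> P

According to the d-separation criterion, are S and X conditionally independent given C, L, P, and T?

No

There are 4 undirected paths between S and X; checking each against the conditioning set {C, L, P, T}:
Path 1: S → D → C ← T → X
  T is a fork here and T is conditioned on, so the path is blocked at T.
Path 2: S → D → C → P ← X
  C is a chain here and C is conditioned on, so the path is blocked at C.
Path 3: S → D → P ← C ← T → X
  C is a chain here and C is conditioned on, so the path is blocked at C.
Path 4: S → D → P ← X
  D is a chain and D is not conditioned on; P is a collider and P is conditioned on, which opens it — no node blocks this path, so it is active.
Since the path S → D → P ← X is active, S and X are not d-separated given {C, L, P, T}.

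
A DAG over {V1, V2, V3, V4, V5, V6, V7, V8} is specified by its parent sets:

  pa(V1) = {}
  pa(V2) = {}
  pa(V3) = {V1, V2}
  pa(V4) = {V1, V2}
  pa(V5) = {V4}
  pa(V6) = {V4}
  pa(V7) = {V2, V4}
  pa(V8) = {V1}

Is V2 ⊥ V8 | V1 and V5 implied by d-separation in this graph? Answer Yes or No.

Yes

There are 3 undirected paths between V2 and V8; checking each against the conditioning set {V1, V5}:
Path 1: V2 → V7 ← V4 ← V1 → V8
  V7 is a collider here and neither V7 nor any of its descendants is conditioned on, so the collider stays closed — the path is blocked at V7.
Path 2: V2 → V4 ← V1 → V8
  V1 is a fork here and V1 is conditioned on, so the path is blocked at V1.
Path 3: V2 → V3 ← V1 → V8
  V3 is a collider here and neither V3 nor any of its descendants is conditioned on, so the collider stays closed — the path is blocked at V3.
Since every path is blocked, d-separation holds.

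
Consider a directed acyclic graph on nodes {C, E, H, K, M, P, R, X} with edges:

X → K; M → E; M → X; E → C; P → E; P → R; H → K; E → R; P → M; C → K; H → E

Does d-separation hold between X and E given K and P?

5 paths connect X and E; each must be blocked for d-separation to hold:
Path 1: X ← M ← P → R ← E
  P is a fork here and P is conditioned on, so the path is blocked at P.
Path 2: X ← M ← P → E
  P is a fork here and P is conditioned on, so the path is blocked at P.
Path 3: X ← M → E
  M is a fork and M is not conditioned on — no node blocks this path, so it is active.
Path 4: X → K ← C ← E
  K is a collider and K is conditioned on, which opens it; C is a chain and C is not conditioned on — no node blocks this path, so it is active.
Path 5: X → K ← H → E
  K is a collider and K is conditioned on, which opens it; H is a fork and H is not conditioned on — no node blocks this path, so it is active.
At least one path is unblocked, so d-separation fails.

No — X and E are not d-separated given {K, P}.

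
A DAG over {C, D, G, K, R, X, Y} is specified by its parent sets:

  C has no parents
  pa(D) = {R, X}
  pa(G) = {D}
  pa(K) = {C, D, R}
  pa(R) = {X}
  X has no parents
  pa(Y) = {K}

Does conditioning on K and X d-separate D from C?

3 paths connect D and C; each must be blocked for d-separation to hold:
  1. D → K ← C — K:collider[open] ⇒ active
  2. D ← R → K ← C — R:fork[open]; K:collider[open] ⇒ active
  3. D ← X → R → K ← C — X:fork[blocks]; R:chain[open]; K:collider[open] ⇒ blocked
Because an active path exists, D and C are not d-separated.

No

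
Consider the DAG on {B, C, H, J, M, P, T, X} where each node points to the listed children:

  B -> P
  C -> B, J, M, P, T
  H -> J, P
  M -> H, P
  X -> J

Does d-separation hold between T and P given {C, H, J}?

Yes

There are 6 undirected paths between T and P; checking each against the conditioning set {C, H, J}:
Path 1: T ← C → P
  C is a fork here and C is conditioned on, so the path is blocked at C.
Path 2: T ← C → M → P
  C is a fork here and C is conditioned on, so the path is blocked at C.
Path 3: T ← C → M → H → P
  C is a fork here and C is conditioned on, so the path is blocked at C.
Path 4: T ← C → B → P
  C is a fork here and C is conditioned on, so the path is blocked at C.
Path 5: T ← C → J ← H → P
  C is a fork here and C is conditioned on, so the path is blocked at C.
Path 6: T ← C → J ← H ← M → P
  C is a fork here and C is conditioned on, so the path is blocked at C.
All paths are blocked; T ⊥ P | {C, H, J} holds.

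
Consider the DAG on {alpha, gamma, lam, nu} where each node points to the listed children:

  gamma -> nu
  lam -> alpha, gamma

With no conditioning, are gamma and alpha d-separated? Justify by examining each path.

Only one path connects gamma and alpha:
Path 1: gamma ← lam → alpha
  lam is a fork and lam is not conditioned on — no node blocks this path, so it is active.
At least one path is unblocked, so d-separation fails.

No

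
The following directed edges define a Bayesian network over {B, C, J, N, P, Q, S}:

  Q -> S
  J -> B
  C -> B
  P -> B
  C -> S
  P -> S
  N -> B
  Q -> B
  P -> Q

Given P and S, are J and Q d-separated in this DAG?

Yes

We examine all 5 paths between J and Q:
Path 1: J → B ← C → S ← Q
  B is a collider here and neither B nor any of its descendants is conditioned on, so the collider stays closed — the path is blocked at B.
Path 2: J → B ← C → S ← P → Q
  B is a collider here and neither B nor any of its descendants is conditioned on, so the collider stays closed — the path is blocked at B.
Path 3: J → B ← Q
  B is a collider here and neither B nor any of its descendants is conditioned on, so the collider stays closed — the path is blocked at B.
Path 4: J → B ← P → Q
  B is a collider here and neither B nor any of its descendants is conditioned on, so the collider stays closed — the path is blocked at B.
Path 5: J → B ← P → S ← Q
  B is a collider here and neither B nor any of its descendants is conditioned on, so the collider stays closed — the path is blocked at B.
Every path is blocked, so J and Q are d-separated given {P, S}.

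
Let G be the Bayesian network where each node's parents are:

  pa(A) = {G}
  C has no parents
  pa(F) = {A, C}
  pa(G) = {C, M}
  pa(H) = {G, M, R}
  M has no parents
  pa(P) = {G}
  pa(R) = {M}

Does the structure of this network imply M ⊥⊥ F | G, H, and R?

6 paths connect M and F; each must be blocked for d-separation to hold:
  1. M → R → H ← G → A → F — R:chain[blocks]; H:collider[open]; G:fork[blocks]; A:chain[open] ⇒ blocked
  2. M → R → H ← G ← C → F — R:chain[blocks]; H:collider[open]; G:chain[blocks]; C:fork[open] ⇒ blocked
  3. M → G → A → F — G:chain[blocks]; A:chain[open] ⇒ blocked
  4. M → G ← C → F — G:collider[open]; C:fork[open] ⇒ active
  5. M → H ← G → A → F — H:collider[open]; G:fork[blocks]; A:chain[open] ⇒ blocked
  6. M → H ← G ← C → F — H:collider[open]; G:chain[blocks]; C:fork[open] ⇒ blocked
Because an active path exists, M and F are not d-separated.

No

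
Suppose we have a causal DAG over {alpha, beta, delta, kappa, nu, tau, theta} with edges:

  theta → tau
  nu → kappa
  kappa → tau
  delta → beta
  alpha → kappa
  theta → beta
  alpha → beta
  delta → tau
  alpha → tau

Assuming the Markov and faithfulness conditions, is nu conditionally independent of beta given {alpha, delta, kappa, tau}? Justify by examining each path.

We examine all 6 paths between nu and beta:
Path 1: nu → kappa ← alpha → beta
  alpha is a fork here and alpha is conditioned on, so the path is blocked at alpha.
Path 2: nu → kappa ← alpha → tau ← theta → beta
  alpha is a fork here and alpha is conditioned on, so the path is blocked at alpha.
Path 3: nu → kappa ← alpha → tau ← delta → beta
  alpha is a fork here and alpha is conditioned on, so the path is blocked at alpha.
Path 4: nu → kappa → tau ← alpha → beta
  kappa is a chain here and kappa is conditioned on, so the path is blocked at kappa.
Path 5: nu → kappa → tau ← theta → beta
  kappa is a chain here and kappa is conditioned on, so the path is blocked at kappa.
Path 6: nu → kappa → tau ← delta → beta
  kappa is a chain here and kappa is conditioned on, so the path is blocked at kappa.
Every path is blocked, so nu and beta are d-separated given {alpha, delta, kappa, tau}.

Yes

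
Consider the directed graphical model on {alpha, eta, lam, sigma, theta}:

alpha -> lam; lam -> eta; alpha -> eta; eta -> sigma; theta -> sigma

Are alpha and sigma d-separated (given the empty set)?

There are 2 undirected paths between alpha and sigma; checking each against the conditioning set ∅:
Path 1: alpha → eta → sigma
  eta is a chain and eta is not conditioned on — no node blocks this path, so it is active.
Path 2: alpha → lam → eta → sigma
  lam is a chain and lam is not conditioned on; eta is a chain and eta is not conditioned on — no node blocks this path, so it is active.
Since the path alpha → eta → sigma is active, alpha and sigma are not d-separated given ∅.

No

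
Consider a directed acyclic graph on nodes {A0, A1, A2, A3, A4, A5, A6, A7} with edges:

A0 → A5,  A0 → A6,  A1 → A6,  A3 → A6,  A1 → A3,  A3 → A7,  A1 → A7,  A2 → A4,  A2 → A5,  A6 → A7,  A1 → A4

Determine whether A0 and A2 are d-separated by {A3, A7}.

6 paths connect A0 and A2; each must be blocked for d-separation to hold:
Path 1: A0 → A5 ← A2
  A5 is a collider here and neither A5 nor any of its descendants is conditioned on, so the collider stays closed — the path is blocked at A5.
Path 2: A0 → A6 ← A1 → A4 ← A2
  A4 is a collider here and neither A4 nor any of its descendants is conditioned on, so the collider stays closed — the path is blocked at A4.
Path 3: A0 → A6 → A7 ← A1 → A4 ← A2
  A4 is a collider here and neither A4 nor any of its descendants is conditioned on, so the collider stays closed — the path is blocked at A4.
Path 4: A0 → A6 → A7 ← A3 ← A1 → A4 ← A2
  A3 is a chain here and A3 is conditioned on, so the path is blocked at A3.
Path 5: A0 → A6 ← A3 ← A1 → A4 ← A2
  A3 is a chain here and A3 is conditioned on, so the path is blocked at A3.
Path 6: A0 → A6 ← A3 → A7 ← A1 → A4 ← A2
  A3 is a fork here and A3 is conditioned on, so the path is blocked at A3.
Since every path is blocked, d-separation holds.

Yes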